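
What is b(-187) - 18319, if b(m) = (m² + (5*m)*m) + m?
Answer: 191308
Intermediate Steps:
b(m) = m + 6*m² (b(m) = (m² + 5*m²) + m = 6*m² + m = m + 6*m²)
b(-187) - 18319 = -187*(1 + 6*(-187)) - 18319 = -187*(1 - 1122) - 18319 = -187*(-1121) - 18319 = 209627 - 18319 = 191308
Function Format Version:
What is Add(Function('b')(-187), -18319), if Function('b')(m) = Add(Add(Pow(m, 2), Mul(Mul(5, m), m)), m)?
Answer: 191308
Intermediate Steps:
Function('b')(m) = Add(m, Mul(6, Pow(m, 2))) (Function('b')(m) = Add(Add(Pow(m, 2), Mul(5, Pow(m, 2))), m) = Add(Mul(6, Pow(m, 2)), m) = Add(m, Mul(6, Pow(m, 2))))
Add(Function('b')(-187), -18319) = Add(Mul(-187, Add(1, Mul(6, -187))), -18319) = Add(Mul(-187, Add(1, -1122)), -18319) = Add(Mul(-187, -1121), -18319) = Add(209627, -18319) = 191308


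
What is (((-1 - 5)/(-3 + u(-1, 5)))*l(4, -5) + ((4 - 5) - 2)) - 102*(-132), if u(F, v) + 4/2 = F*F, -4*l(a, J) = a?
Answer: 26919/2 ≈ 13460.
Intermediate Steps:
l(a, J) = -a/4
u(F, v) = -2 + F**2 (u(F, v) = -2 + F*F = -2 + F**2)
(((-1 - 5)/(-3 + u(-1, 5)))*l(4, -5) + ((4 - 5) - 2)) - 102*(-132) = (((-1 - 5)/(-3 + (-2 + (-1)**2)))*(-1/4*4) + ((4 - 5) - 2)) - 102*(-132) = (-6/(-3 + (-2 + 1))*(-1) + (-1 - 2)) + 13464 = (-6/(-3 - 1)*(-1) - 3) + 13464 = (-6/(-4)*(-1) - 3) + 13464 = (-6*(-1/4)*(-1) - 3) + 13464 = ((3/2)*(-1) - 3) + 13464 = (-3/2 - 3) + 13464 = -9/2 + 13464 = 26919/2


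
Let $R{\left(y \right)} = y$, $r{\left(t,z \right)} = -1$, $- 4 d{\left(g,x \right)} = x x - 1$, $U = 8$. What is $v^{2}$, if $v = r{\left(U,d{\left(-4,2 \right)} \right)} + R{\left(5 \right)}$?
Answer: $16$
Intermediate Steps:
$d{\left(g,x \right)} = \frac{1}{4} - \frac{x^{2}}{4}$ ($d{\left(g,x \right)} = - \frac{x x - 1}{4} = - \frac{x^{2} - 1}{4} = - \frac{-1 + x^{2}}{4} = \frac{1}{4} - \frac{x^{2}}{4}$)
$v = 4$ ($v = -1 + 5 = 4$)
$v^{2} = 4^{2} = 16$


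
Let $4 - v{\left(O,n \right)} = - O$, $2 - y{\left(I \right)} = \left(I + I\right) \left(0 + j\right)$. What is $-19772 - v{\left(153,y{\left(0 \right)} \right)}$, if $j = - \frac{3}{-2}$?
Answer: $-19929$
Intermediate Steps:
$j = \frac{3}{2}$ ($j = \left(-3\right) \left(- \frac{1}{2}\right) = \frac{3}{2} \approx 1.5$)
$y{\left(I \right)} = 2 - 3 I$ ($y{\left(I \right)} = 2 - \left(I + I\right) \left(0 + \frac{3}{2}\right) = 2 - 2 I \frac{3}{2} = 2 - 3 I$)
$v{\left(O,n \right)} = 4 + O$ ($v{\left(O,n \right)} = 4 - - O = 4 + O$)
$-19772 - v{\left(153,y{\left(0 \right)} \right)} = -19772 - \left(4 + 153\right) = -19772 - 157 = -19929$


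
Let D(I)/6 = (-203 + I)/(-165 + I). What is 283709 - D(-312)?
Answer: 45108701/159 ≈ 2.8370e+5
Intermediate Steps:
D(I) = 6*(-203 + I)/(-165 + I) (D(I) = 6*((-203 + I)/(-165 + I)) = 6*(-203 + I)/(-165 + I))
283709 - D(-312) = 283709 - 6*(-203 - 312)/(-165 - 312) = 283709 - 6*(-515)/(-477) = 283709 - 6*(-1)*(-515)/477 = 283709 - 1*1030/159 = 283709 - 1030/159 = 45108701/159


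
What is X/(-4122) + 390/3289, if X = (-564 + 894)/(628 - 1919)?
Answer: 26621425/224390001 ≈ 0.11864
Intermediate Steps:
X = -330/1291 (X = 330/(-1291) = 330*(-1/1291) = -330/1291 ≈ -0.25562)
X/(-4122) + 390/3289 = -330/1291/(-4122) + 390/3289 = -330/1291*(-1/4122) + 390*(1/3289) = 55/886917 + 30/253 = 26621425/224390001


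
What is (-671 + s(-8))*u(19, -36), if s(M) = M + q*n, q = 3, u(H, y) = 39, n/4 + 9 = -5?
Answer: -33033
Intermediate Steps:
n = -56 (n = -36 + 4*(-5) = -36 - 20 = -56)
s(M) = -168 + M (s(M) = M + 3*(-56) = M - 168 = -168 + M)
(-671 + s(-8))*u(19, -36) = (-671 + (-168 - 8))*39 = (-671 - 176)*39 = -847*39 = -33033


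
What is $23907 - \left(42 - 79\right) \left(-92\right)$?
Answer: $20503$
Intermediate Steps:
$23907 - \left(42 - 79\right) \left(-92\right) = 23907 - \left(-37\right) \left(-92\right) = 23907 - 3404 = 20503$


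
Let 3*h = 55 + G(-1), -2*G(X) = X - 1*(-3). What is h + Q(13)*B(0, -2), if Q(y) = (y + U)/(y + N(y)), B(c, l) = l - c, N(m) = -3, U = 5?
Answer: 72/5 ≈ 14.400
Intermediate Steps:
G(X) = -3/2 - X/2 (G(X) = -(X - 1*(-3))/2 = -(X + 3)/2 = -(3 + X)/2 = -3/2 - X/2)
Q(y) = (5 + y)/(-3 + y) (Q(y) = (y + 5)/(y - 3) = (5 + y)/(-3 + y))
h = 18 (h = (55 + (-3/2 - ½*(-1)))/3 = (55 + (-3/2 + ½))/3 = (55 - 1)/3 = (⅓)*54 = 18)
h + Q(13)*B(0, -2) = 18 + ((5 + 13)/(-3 + 13))*(-2 - 1*0) = 18 + (18/10)*(-2 + 0) = 18 + ((⅒)*18)*(-2) = 18 + (9/5)*(-2) = 18 - 18/5 = 72/5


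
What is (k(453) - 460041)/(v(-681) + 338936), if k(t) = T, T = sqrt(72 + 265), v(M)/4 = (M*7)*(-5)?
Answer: -460041/434276 + sqrt(337)/434276 ≈ -1.0593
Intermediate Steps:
v(M) = -140*M (v(M) = 4*((M*7)*(-5)) = 4*((7*M)*(-5)) = 4*(-35*M) = -140*M)
T = sqrt(337) ≈ 18.358
k(t) = sqrt(337)
(k(453) - 460041)/(v(-681) + 338936) = (sqrt(337) - 460041)/(-140*(-681) + 338936) = (-460041 + sqrt(337))/(95340 + 338936) = (-460041 + sqrt(337))/434276 = (-460041 + sqrt(337))*(1/434276) = -460041/434276 + sqrt(337)/434276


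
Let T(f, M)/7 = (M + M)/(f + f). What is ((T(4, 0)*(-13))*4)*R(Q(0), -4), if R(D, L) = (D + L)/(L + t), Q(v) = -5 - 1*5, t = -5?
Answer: 0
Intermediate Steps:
Q(v) = -10 (Q(v) = -5 - 5 = -10)
T(f, M) = 7*M/f (T(f, M) = 7*((M + M)/(f + f)) = 7*((2*M)/((2*f))) = 7*((2*M)*(1/(2*f))) = 7*(M/f) = 7*M/f)
R(D, L) = (D + L)/(-5 + L) (R(D, L) = (D + L)/(L - 5) = (D + L)/(-5 + L))
((T(4, 0)*(-13))*4)*R(Q(0), -4) = (((7*0/4)*(-13))*4)*((-10 - 4)/(-5 - 4)) = (((7*0*(¼))*(-13))*4)*(-14/(-9)) = ((0*(-13))*4)*(-⅑*(-14)) = (0*4)*(14/9) = 0*(14/9) = 0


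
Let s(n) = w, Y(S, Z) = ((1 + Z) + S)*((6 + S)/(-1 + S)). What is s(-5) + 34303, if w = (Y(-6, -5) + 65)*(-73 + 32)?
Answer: 31638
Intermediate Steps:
Y(S, Z) = (6 + S)*(1 + S + Z)/(-1 + S) (Y(S, Z) = (1 + S + Z)*((6 + S)/(-1 + S)) = (6 + S)*(1 + S + Z)/(-1 + S))
w = -2665 (w = ((6 + (-6)² + 6*(-5) + 7*(-6) - 6*(-5))/(-1 - 6) + 65)*(-73 + 32) = ((6 + 36 - 30 - 42 + 30)/(-7) + 65)*(-41) = (-⅐*0 + 65)*(-41) = (0 + 65)*(-41) = 65*(-41) = -2665)
s(n) = -2665
s(-5) + 34303 = -2665 + 34303 = 31638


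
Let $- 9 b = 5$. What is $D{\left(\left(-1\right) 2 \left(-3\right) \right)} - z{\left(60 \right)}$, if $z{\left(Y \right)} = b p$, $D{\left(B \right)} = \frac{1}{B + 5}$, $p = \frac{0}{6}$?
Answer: $\frac{1}{11} \approx 0.090909$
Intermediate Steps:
$b = - \frac{5}{9}$ ($b = \left(- \frac{1}{9}\right) 5 = - \frac{5}{9} \approx -0.55556$)
$p = 0$ ($p = 0 \cdot \frac{1}{6} = 0$)
$D{\left(B \right)} = \frac{1}{5 + B}$
$z{\left(Y \right)} = 0$ ($z{\left(Y \right)} = \left(- \frac{5}{9}\right) 0 = 0$)
$D{\left(\left(-1\right) 2 \left(-3\right) \right)} - z{\left(60 \right)} = \frac{1}{5 + \left(-1\right) 2 \left(-3\right)} - 0 = \frac{1}{5 - -6} + 0 = \frac{1}{5 + 6} + 0 = \frac{1}{11} + 0 = \frac{1}{11}$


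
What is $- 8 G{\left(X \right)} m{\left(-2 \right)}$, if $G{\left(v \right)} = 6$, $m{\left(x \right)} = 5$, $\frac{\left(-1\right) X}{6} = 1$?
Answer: $-240$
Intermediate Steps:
$X = -6$ ($X = \left(-6\right) 1 = -6$)
$- 8 G{\left(X \right)} m{\left(-2 \right)} = \left(-8\right) 6 \cdot 5 = \left(-48\right) 5 = -240$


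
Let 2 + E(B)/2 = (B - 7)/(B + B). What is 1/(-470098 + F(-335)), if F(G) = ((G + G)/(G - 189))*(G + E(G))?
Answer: -262/123278899 ≈ -2.1253e-6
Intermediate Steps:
E(B) = -4 + (-7 + B)/B (E(B) = -4 + 2*((B - 7)/(B + B)) = -4 + 2*((-7 + B)/((2*B))) = -4 + 2*((-7 + B)*(1/(2*B))) = -4 + 2*((-7 + B)/(2*B)) = -4 + (-7 + B)/B)
F(G) = 2*G*(-3 + G - 7/G)/(-189 + G) (F(G) = ((G + G)/(G - 189))*(G + (-3 - 7/G)) = ((2*G)/(-189 + G))*(-3 + G - 7/G) = (2*G/(-189 + G))*(-3 + G - 7/G) = 2*G*(-3 + G - 7/G)/(-189 + G))
1/(-470098 + F(-335)) = 1/(-470098 + 2*(-7 - 1*(-335)*(3 - 1*(-335)))/(-189 - 335)) = 1/(-470098 + 2*(-7 - 1*(-335)*(3 + 335))/(-524)) = 1/(-470098 + 2*(-1/524)*(-7 - 1*(-335)*338)) = 1/(-470098 + 2*(-1/524)*(-7 + 113230)) = 1/(-470098 + 2*(-1/524)*113223) = 1/(-470098 - 113223/262) = 1/(-123278899/262) = -262/123278899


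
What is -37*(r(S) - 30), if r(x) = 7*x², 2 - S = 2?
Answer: 1110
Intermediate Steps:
S = 0 (S = 2 - 1*2 = 2 - 2 = 0)
-37*(r(S) - 30) = -37*(7*0² - 30) = -37*(7*0 - 30) = -37*(0 - 30) = -37*(-30) = 1110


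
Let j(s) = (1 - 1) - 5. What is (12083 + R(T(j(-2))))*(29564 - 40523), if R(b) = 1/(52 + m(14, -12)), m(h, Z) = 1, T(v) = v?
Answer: -7018143600/53 ≈ -1.3242e+8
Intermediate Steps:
j(s) = -5 (j(s) = 0 - 5 = -5)
R(b) = 1/53 (R(b) = 1/(52 + 1) = 1/53)
(12083 + R(T(j(-2))))*(29564 - 40523) = (12083 + 1/53)*(29564 - 40523) = (640400/53)*(-10959) = -7018143600/53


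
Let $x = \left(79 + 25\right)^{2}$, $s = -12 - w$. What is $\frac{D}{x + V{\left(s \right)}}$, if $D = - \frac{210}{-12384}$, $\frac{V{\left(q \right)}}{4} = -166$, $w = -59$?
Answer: $\frac{35}{20953728} \approx 1.6703 \cdot 10^{-6}$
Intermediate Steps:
$s = 47$ ($s = -12 - -59 = -12 + 59 = 47$)
$V{\left(q \right)} = -664$ ($V{\left(q \right)} = 4 \left(-166\right) = -664$)
$D = \frac{35}{2064}$ ($D = \left(-210\right) \left(- \frac{1}{12384}\right) = \frac{35}{2064} \approx 0.016957$)
$x = 10816$ ($x = 104^{2} = 10816$)
$\frac{D}{x + V{\left(s \right)}} = \frac{35}{2064 \left(10816 - 664\right)} = \frac{35}{2064 \cdot 10152} = \frac{35}{2064} \cdot \frac{1}{10152} = \frac{35}{20953728}$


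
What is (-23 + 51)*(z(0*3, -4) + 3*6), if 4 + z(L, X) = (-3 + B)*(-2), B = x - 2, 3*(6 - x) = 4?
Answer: 1232/3 ≈ 410.67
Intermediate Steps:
x = 14/3 (x = 6 - ⅓*4 = 6 - 4/3 = 14/3 ≈ 4.6667)
B = 8/3 (B = 14/3 - 2 = 8/3 ≈ 2.6667)
z(L, X) = -10/3 (z(L, X) = -4 + (-3 + 8/3)*(-2) = -4 - ⅓*(-2) = -4 + ⅔ = -10/3)
(-23 + 51)*(z(0*3, -4) + 3*6) = (-23 + 51)*(-10/3 + 3*6) = 28*(-10/3 + 18) = 28*(44/3) = 1232/3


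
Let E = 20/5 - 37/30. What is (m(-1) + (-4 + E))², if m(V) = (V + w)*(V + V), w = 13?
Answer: 573049/900 ≈ 636.72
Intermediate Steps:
m(V) = 2*V*(13 + V) (m(V) = (V + 13)*(V + V) = (13 + V)*(2*V) = 2*V*(13 + V))
E = 83/30 (E = 20*(⅕) - 37*1/30 = 4 - 37/30 = 83/30 ≈ 2.7667)
(m(-1) + (-4 + E))² = (2*(-1)*(13 - 1) + (-4 + 83/30))² = (2*(-1)*12 - 37/30)² = (-24 - 37/30)² = (-757/30)² = 573049/900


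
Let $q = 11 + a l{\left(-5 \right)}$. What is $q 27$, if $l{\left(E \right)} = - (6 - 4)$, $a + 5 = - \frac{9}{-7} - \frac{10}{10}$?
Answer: $\frac{3861}{7} \approx 551.57$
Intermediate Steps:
$a = - \frac{33}{7}$ ($a = -5 - \left(1 - \frac{9}{7}\right) = -5 - - \frac{2}{7} = -5 + \left(\frac{9}{7} - 1\right) = -5 + \frac{2}{7} = - \frac{33}{7} \approx -4.7143$)
$l{\left(E \right)} = -2$ ($l{\left(E \right)} = \left(-1\right) 2 = -2$)
$q = \frac{143}{7}$ ($q = 11 - - \frac{66}{7} = 11 + \frac{66}{7} = \frac{143}{7} \approx 20.429$)
$q 27 = \frac{143}{7} \cdot 27 = \frac{3861}{7}$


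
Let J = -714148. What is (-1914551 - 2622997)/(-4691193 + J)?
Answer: 4537548/5405341 ≈ 0.83946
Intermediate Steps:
(-1914551 - 2622997)/(-4691193 + J) = (-1914551 - 2622997)/(-4691193 - 714148) = -4537548/(-5405341) = -4537548*(-1/5405341) = 4537548/5405341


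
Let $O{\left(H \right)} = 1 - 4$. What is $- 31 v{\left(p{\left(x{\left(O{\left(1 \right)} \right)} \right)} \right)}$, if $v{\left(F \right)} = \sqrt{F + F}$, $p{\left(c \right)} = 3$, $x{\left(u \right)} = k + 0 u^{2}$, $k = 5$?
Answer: $- 31 \sqrt{6} \approx -75.934$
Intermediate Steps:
$O{\left(H \right)} = -3$ ($O{\left(H \right)} = 1 - 4 = -3$)
$x{\left(u \right)} = 5$ ($x{\left(u \right)} = 5 + 0 u^{2} = 5 + 0 = 5$)
$v{\left(F \right)} = \sqrt{2} \sqrt{F}$ ($v{\left(F \right)} = \sqrt{2 F} = \sqrt{2} \sqrt{F}$)
$- 31 v{\left(p{\left(x{\left(O{\left(1 \right)} \right)} \right)} \right)} = - 31 \sqrt{2} \sqrt{3} = - 31 \sqrt{6}$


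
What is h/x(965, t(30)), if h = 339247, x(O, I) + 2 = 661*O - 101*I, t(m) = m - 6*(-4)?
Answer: 339247/632409 ≈ 0.53644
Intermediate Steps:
t(m) = 24 + m (t(m) = m - 1*(-24) = m + 24 = 24 + m)
x(O, I) = -2 - 101*I + 661*O (x(O, I) = -2 + (661*O - 101*I) = -2 + (-101*I + 661*O) = -2 - 101*I + 661*O)
h/x(965, t(30)) = 339247/(-2 - 101*(24 + 30) + 661*965) = 339247/(-2 - 101*54 + 637865) = 339247/(-2 - 5454 + 637865) = 339247/632409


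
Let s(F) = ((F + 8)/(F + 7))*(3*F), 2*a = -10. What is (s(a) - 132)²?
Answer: 95481/4 ≈ 23870.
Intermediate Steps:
a = -5 (a = (½)*(-10) = -5)
s(F) = 3*F*(8 + F)/(7 + F) (s(F) = ((8 + F)/(7 + F))*(3*F) = 3*F*(8 + F)/(7 + F))
(s(a) - 132)² = (3*(-5)*(8 - 5)/(7 - 5) - 132)² = (3*(-5)*3/2 - 132)² = (3*(-5)*(½)*3 - 132)² = (-45/2 - 132)² = (-309/2)² = 95481/4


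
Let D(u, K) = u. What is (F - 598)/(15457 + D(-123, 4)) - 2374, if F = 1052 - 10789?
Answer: -36413251/15334 ≈ -2374.7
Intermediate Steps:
F = -9737
(F - 598)/(15457 + D(-123, 4)) - 2374 = (-9737 - 598)/(15457 - 123) - 2374 = -10335/15334 - 2374 = -36413251/15334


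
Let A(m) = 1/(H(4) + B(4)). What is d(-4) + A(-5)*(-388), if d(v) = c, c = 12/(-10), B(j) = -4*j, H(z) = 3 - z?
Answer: 1838/85 ≈ 21.624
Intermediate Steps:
c = -6/5 (c = 12*(-⅒) = -6/5 ≈ -1.2000)
A(m) = -1/17 (A(m) = 1/((3 - 1*4) - 4*4) = 1/((3 - 4) - 16) = 1/(-1 - 16) = 1/(-17) = -1/17)
d(v) = -6/5
d(-4) + A(-5)*(-388) = -6/5 - 1/17*(-388) = -6/5 + 388/17 = 1838/85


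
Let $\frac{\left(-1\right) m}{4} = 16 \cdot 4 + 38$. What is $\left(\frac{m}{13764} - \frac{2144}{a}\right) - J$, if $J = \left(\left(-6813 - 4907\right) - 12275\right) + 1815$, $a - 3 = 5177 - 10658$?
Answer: $\frac{69682556398}{3141633} \approx 22180.0$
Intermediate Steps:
$m = -408$ ($m = - 4 \left(16 \cdot 4 + 38\right) = - 4 \left(64 + 38\right) = \left(-4\right) 102 = -408$)
$a = -5478$ ($a = 3 + \left(5177 - 10658\right) = 3 - 5481 = -5478$)
$J = -22180$ ($J = \left(\left(-6813 - 4907\right) - 12275\right) + 1815 = \left(-11720 - 12275\right) + 1815 = -23995 + 1815 = -22180$)
$\left(\frac{m}{13764} - \frac{2144}{a}\right) - J = \left(- \frac{408}{13764} - \frac{2144}{-5478}\right) - -22180 = \left(\left(-408\right) \frac{1}{13764} - - \frac{1072}{2739}\right) + 22180 = \left(- \frac{34}{1147} + \frac{1072}{2739}\right) + 22180 = \frac{1136458}{3141633} + 22180 = \frac{69682556398}{3141633}$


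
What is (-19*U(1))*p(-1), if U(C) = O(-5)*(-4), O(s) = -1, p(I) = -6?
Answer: 456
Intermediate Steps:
U(C) = 4 (U(C) = -1*(-4) = 4)
(-19*U(1))*p(-1) = -19*4*(-6) = -76*(-6) = 456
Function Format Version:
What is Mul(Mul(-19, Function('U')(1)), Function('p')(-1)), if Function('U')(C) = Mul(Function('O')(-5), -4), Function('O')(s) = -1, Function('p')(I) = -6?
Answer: 456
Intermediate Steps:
Function('U')(C) = 4 (Function('U')(C) = Mul(-1, -4) = 4)
Mul(Mul(-19, Function('U')(1)), Function('p')(-1)) = Mul(Mul(-19, 4), -6) = Mul(-76, -6) = 456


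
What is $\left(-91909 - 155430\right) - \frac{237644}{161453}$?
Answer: $- \frac{39933861211}{161453} \approx -2.4734 \cdot 10^{5}$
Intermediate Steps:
$\left(-91909 - 155430\right) - \frac{237644}{161453} = -247339 - \frac{237644}{161453} = - \frac{39933861211}{161453}$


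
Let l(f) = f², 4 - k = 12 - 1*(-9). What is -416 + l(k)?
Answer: -127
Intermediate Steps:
k = -17 (k = 4 - (12 - 1*(-9)) = 4 - (12 + 9) = 4 - 1*21 = 4 - 21 = -17)
-416 + l(k) = -416 + (-17)² = -416 + 289 = -127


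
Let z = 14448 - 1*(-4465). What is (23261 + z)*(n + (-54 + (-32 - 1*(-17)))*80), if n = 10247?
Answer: 199356498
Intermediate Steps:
z = 18913 (z = 14448 + 4465 = 18913)
(23261 + z)*(n + (-54 + (-32 - 1*(-17)))*80) = (23261 + 18913)*(10247 + (-54 + (-32 - 1*(-17)))*80) = 42174*(10247 + (-54 + (-32 + 17))*80) = 42174*(10247 + (-54 - 15)*80) = 42174*(10247 - 69*80) = 42174*(10247 - 5520) = 42174*4727 = 199356498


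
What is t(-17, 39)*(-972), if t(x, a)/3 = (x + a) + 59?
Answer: -236196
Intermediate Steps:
t(x, a) = 177 + 3*a + 3*x (t(x, a) = 3*((x + a) + 59) = 3*((a + x) + 59) = 3*(59 + a + x) = 177 + 3*a + 3*x)
t(-17, 39)*(-972) = (177 + 3*39 + 3*(-17))*(-972) = (177 + 117 - 51)*(-972) = 243*(-972) = -236196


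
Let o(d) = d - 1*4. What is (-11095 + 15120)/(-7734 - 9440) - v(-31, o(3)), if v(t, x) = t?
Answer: 528369/17174 ≈ 30.766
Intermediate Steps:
o(d) = -4 + d (o(d) = d - 4 = -4 + d)
(-11095 + 15120)/(-7734 - 9440) - v(-31, o(3)) = (-11095 + 15120)/(-7734 - 9440) - 1*(-31) = 4025/(-17174) + 31 = 4025*(-1/17174) + 31 = -4025/17174 + 31 = 528369/17174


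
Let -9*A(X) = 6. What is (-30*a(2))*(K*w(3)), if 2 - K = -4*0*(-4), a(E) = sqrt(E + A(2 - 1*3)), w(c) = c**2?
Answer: -360*sqrt(3) ≈ -623.54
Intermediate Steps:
A(X) = -2/3 (A(X) = -1/9*6 = -2/3)
a(E) = sqrt(-2/3 + E) (a(E) = sqrt(E - 2/3) = sqrt(-2/3 + E))
K = 2 (K = 2 - (-4*0)*(-4) = 2 - 0*(-4) = 2 - 1*0 = 2 + 0 = 2)
(-30*a(2))*(K*w(3)) = (-10*sqrt(-6 + 9*2))*(2*3**2) = (-10*sqrt(-6 + 18))*(2*9) = -10*sqrt(12)*18 = -10*2*sqrt(3)*18 = -20*sqrt(3)*18 = -360*sqrt(3)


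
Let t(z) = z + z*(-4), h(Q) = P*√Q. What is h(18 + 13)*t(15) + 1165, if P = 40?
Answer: 1165 - 1800*√31 ≈ -8857.0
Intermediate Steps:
h(Q) = 40*√Q
t(z) = -3*z (t(z) = z - 4*z = -3*z)
h(18 + 13)*t(15) + 1165 = (40*√(18 + 13))*(-3*15) + 1165 = (40*√31)*(-45) + 1165 = -1800*√31 + 1165 = 1165 - 1800*√31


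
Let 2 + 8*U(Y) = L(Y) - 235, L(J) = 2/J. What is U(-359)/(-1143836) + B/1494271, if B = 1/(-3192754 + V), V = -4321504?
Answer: 477681559891143019/18443089392116035759328 ≈ 2.5900e-5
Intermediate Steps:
B = -1/7514258 (B = 1/(-3192754 - 4321504) = 1/(-7514258) = -1/7514258 ≈ -1.3308e-7)
U(Y) = -237/8 + 1/(4*Y) (U(Y) = -1/4 + (2/Y - 235)/8 = -1/4 + (-235 + 2/Y)/8 = -1/4 + (-235/8 + 1/(4*Y)) = -237/8 + 1/(4*Y))
U(-359)/(-1143836) + B/1494271 = ((1/8)*(2 - 237*(-359))/(-359))/(-1143836) - 1/7514258/1494271 = ((1/8)*(-1/359)*(2 + 85083))*(-1/1143836) - 1/7514258*1/1494271 = ((1/8)*(-1/359)*85085)*(-1/1143836) - 1/11228337815918 = -85085/2872*(-1/1143836) - 1/11228337815918 = 85085/3285096992 - 1/11228337815918 = 477681559891143019/18443089392116035759328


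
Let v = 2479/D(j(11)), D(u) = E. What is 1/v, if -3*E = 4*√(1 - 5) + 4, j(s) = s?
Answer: -4/7437 - 8*I/7437 ≈ -0.00053785 - 0.0010757*I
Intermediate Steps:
E = -4/3 - 8*I/3 (E = -(4*√(1 - 5) + 4)/3 = -(4*√(-4) + 4)/3 = -(4*(2*I) + 4)/3 = -(8*I + 4)/3 = -(4 + 8*I)/3 = -4/3 - 8*I/3 ≈ -1.3333 - 2.6667*I)
D(u) = -4/3 - 8*I/3
v = 22311*(-4/3 + 8*I/3)/80 (v = 2479/(-4/3 - 8*I/3) = 2479*(9*(-4/3 + 8*I/3)/80) = 22311*(-4/3 + 8*I/3)/80 ≈ -371.85 + 743.7*I)
1/v = 1/(-7437/20 + 7437*I/10) = 80*(-7437/20 - 7437*I/10)/55308969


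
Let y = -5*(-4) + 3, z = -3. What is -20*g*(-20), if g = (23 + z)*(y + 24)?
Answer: 376000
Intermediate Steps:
y = 23 (y = 20 + 3 = 23)
g = 940 (g = (23 - 3)*(23 + 24) = 20*47 = 940)
-20*g*(-20) = -20*940*(-20) = -18800*(-20) = 376000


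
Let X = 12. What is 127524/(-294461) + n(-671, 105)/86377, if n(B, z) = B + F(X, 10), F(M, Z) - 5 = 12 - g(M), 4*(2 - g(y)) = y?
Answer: -11207423581/25434657797 ≈ -0.44064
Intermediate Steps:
g(y) = 2 - y/4
F(M, Z) = 15 + M/4 (F(M, Z) = 5 + (12 - (2 - M/4)) = 5 + (12 + (-2 + M/4)) = 5 + (10 + M/4) = 15 + M/4)
n(B, z) = 18 + B (n(B, z) = B + (15 + (¼)*12) = B + (15 + 3) = B + 18 = 18 + B)
127524/(-294461) + n(-671, 105)/86377 = 127524/(-294461) + (18 - 671)/86377 = 127524*(-1/294461) - 653*1/86377 = -127524/294461 - 653/86377 = -11207423581/25434657797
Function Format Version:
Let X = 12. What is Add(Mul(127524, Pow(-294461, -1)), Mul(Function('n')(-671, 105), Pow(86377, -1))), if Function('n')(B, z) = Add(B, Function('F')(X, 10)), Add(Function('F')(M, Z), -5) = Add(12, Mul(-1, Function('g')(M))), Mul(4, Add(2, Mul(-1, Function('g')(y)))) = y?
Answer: Rational(-11207423581, 25434657797) ≈ -0.44064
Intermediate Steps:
Function('g')(y) = Add(2, Mul(Rational(-1, 4), y))
Function('F')(M, Z) = Add(15, Mul(Rational(1, 4), M)) (Function('F')(M, Z) = Add(5, Add(12, Mul(-1, Add(2, Mul(Rational(-1, 4), M))))) = Add(5, Add(12, Add(-2, Mul(Rational(1, 4), M)))) = Add(5, Add(10, Mul(Rational(1, 4), M))) = Add(15, Mul(Rational(1, 4), M)))
Function('n')(B, z) = Add(18, B) (Function('n')(B, z) = Add(B, Add(15, Mul(Rational(1, 4), 12))) = Add(B, Add(15, 3)) = Add(B, 18) = Add(18, B))
Add(Mul(127524, Pow(-294461, -1)), Mul(Function('n')(-671, 105), Pow(86377, -1))) = Add(Mul(127524, Pow(-294461, -1)), Mul(Add(18, -671), Pow(86377, -1))) = Add(Mul(127524, Rational(-1, 294461)), Mul(-653, Rational(1, 86377))) = Add(Rational(-127524, 294461), Rational(-653, 86377)) = Rational(-11207423581, 25434657797)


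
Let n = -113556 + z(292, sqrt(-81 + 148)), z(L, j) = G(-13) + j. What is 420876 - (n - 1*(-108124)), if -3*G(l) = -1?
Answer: 1278923/3 - sqrt(67) ≈ 4.2630e+5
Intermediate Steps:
G(l) = 1/3 (G(l) = -1/3*(-1) = 1/3)
z(L, j) = 1/3 + j
n = -340667/3 + sqrt(67) (n = -113556 + (1/3 + sqrt(-81 + 148)) = -113556 + (1/3 + sqrt(67)) = -340667/3 + sqrt(67) ≈ -1.1355e+5)
420876 - (n - 1*(-108124)) = 420876 - ((-340667/3 + sqrt(67)) - 1*(-108124)) = 420876 - ((-340667/3 + sqrt(67)) + 108124) = 420876 - (-16295/3 + sqrt(67)) = 420876 + (16295/3 - sqrt(67)) = 1278923/3 - sqrt(67)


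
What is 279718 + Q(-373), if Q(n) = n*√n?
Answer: 279718 - 373*I*√373 ≈ 2.7972e+5 - 7203.8*I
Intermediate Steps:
Q(n) = n^(3/2)
279718 + Q(-373) = 279718 + (-373)^(3/2) = 279718 - 373*I*√373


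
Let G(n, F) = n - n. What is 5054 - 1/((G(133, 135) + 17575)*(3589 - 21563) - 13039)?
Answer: 1596589373807/315906089 ≈ 5054.0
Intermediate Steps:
G(n, F) = 0
5054 - 1/((G(133, 135) + 17575)*(3589 - 21563) - 13039) = 5054 - 1/((0 + 17575)*(3589 - 21563) - 13039) = 5054 - 1/(17575*(-17974) - 13039) = 5054 - 1/(-315893050 - 13039) = 5054 - 1/(-315906089) = 5054 - 1*(-1/315906089) = 5054 + 1/315906089 = 1596589373807/315906089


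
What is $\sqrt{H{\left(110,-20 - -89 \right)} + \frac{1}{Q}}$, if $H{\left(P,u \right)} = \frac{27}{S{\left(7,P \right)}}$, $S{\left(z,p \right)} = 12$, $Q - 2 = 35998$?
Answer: $\frac{\sqrt{810010}}{600} \approx 1.5$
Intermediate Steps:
$Q = 36000$ ($Q = 2 + 35998 = 36000$)
$H{\left(P,u \right)} = \frac{9}{4}$ ($H{\left(P,u \right)} = \frac{27}{12} = 27 \cdot \frac{1}{12} = \frac{9}{4}$)
$\sqrt{H{\left(110,-20 - -89 \right)} + \frac{1}{Q}} = \sqrt{\frac{9}{4} + \frac{1}{36000}} = \sqrt{\frac{81001}{36000}} = \frac{\sqrt{810010}}{600}$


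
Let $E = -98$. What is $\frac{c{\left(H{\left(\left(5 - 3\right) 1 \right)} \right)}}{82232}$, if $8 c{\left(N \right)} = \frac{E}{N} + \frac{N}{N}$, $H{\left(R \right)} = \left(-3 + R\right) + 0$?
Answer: $\frac{99}{657856} \approx 0.00015049$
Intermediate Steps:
$H{\left(R \right)} = -3 + R$
$c{\left(N \right)} = \frac{1}{8} - \frac{49}{4 N}$ ($c{\left(N \right)} = \frac{- \frac{98}{N} + \frac{N}{N}}{8} = \frac{- \frac{98}{N} + 1}{8} = \frac{1 - \frac{98}{N}}{8} = \frac{1}{8} - \frac{49}{4 N}$)
$\frac{c{\left(H{\left(\left(5 - 3\right) 1 \right)} \right)}}{82232} = \frac{\frac{1}{8} \frac{1}{-3 + \left(5 - 3\right) 1} \left(-98 - \left(3 - \left(5 - 3\right) 1\right)\right)}{82232} = \frac{-98 + \left(-3 + 2 \cdot 1\right)}{8 \left(-3 + 2 \cdot 1\right)} \frac{1}{82232} = \frac{-98 + \left(-3 + 2\right)}{8 \left(-3 + 2\right)} \frac{1}{82232} = \frac{-98 - 1}{8 \left(-1\right)} \frac{1}{82232} = \frac{1}{8} \left(-1\right) \left(-99\right) \frac{1}{82232} = \frac{99}{8} \cdot \frac{1}{82232} = \frac{99}{657856}$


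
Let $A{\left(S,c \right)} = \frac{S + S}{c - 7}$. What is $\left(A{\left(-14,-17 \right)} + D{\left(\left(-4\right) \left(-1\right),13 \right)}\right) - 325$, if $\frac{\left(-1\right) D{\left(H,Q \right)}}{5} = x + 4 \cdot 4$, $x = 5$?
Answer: $- \frac{2573}{6} \approx -428.83$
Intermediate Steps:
$A{\left(S,c \right)} = \frac{2 S}{-7 + c}$
$D{\left(H,Q \right)} = -105$ ($D{\left(H,Q \right)} = - 5 \left(5 + 4 \cdot 4\right) = - 5 \left(5 + 16\right) = \left(-5\right) 21 = -105$)
$\left(A{\left(-14,-17 \right)} + D{\left(\left(-4\right) \left(-1\right),13 \right)}\right) - 325 = \left(2 \left(-14\right) \frac{1}{-7 - 17} - 105\right) - 325 = \left(2 \left(-14\right) \frac{1}{-24} - 105\right) - 325 = \left(2 \left(-14\right) \left(- \frac{1}{24}\right) - 105\right) - 325 = \left(\frac{7}{6} - 105\right) - 325 = - \frac{623}{6} - 325 = - \frac{2573}{6}$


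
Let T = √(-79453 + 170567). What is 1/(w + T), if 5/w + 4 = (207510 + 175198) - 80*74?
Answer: -1883920/12935106766518759 + 141966182656*√91114/12935106766518759 ≈ 0.0033129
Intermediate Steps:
w = 5/376784 (w = 5/(-4 + ((207510 + 175198) - 80*74)) = 5/(-4 + (382708 - 5920)) = 5/(-4 + 376788) = 5/376784 ≈ 1.3270e-5)
T = √91114 ≈ 301.85
1/(w + T) = 1/(5/376784 + √91114)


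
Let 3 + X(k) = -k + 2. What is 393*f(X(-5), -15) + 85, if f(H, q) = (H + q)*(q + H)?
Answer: 47638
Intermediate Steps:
X(k) = -1 - k (X(k) = -3 + (-k + 2) = -3 + (2 - k) = -1 - k)
f(H, q) = (H + q)² (f(H, q) = (H + q)*(H + q) = (H + q)²)
393*f(X(-5), -15) + 85 = 393*((-1 - 1*(-5)) - 15)² + 85 = 393*((-1 + 5) - 15)² + 85 = 393*(4 - 15)² + 85 = 393*(-11)² + 85 = 393*121 + 85 = 47553 + 85 = 47638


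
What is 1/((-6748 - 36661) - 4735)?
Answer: -1/48144 ≈ -2.0771e-5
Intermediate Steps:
1/((-6748 - 36661) - 4735) = 1/(-43409 - 4735) = 1/(-48144) = -1/48144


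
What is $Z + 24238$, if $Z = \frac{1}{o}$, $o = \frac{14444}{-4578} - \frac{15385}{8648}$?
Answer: $\frac{2367357073526}{97672121} \approx 24238.0$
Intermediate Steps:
$o = - \frac{97672121}{19795272}$ ($o = 14444 \left(- \frac{1}{4578}\right) - \frac{15385}{8648} = - \frac{7222}{2289} - \frac{15385}{8648} = - \frac{97672121}{19795272} \approx -4.9341$)
$Z = - \frac{19795272}{97672121}$ ($Z = \frac{1}{- \frac{97672121}{19795272}} = - \frac{19795272}{97672121} \approx -0.20267$)
$Z + 24238 = - \frac{19795272}{97672121} + 24238 = \frac{2367357073526}{97672121}$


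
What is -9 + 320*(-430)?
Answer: -137609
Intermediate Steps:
-9 + 320*(-430) = -9 - 137600 = -137609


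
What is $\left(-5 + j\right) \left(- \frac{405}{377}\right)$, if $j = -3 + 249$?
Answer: $- \frac{97605}{377} \approx -258.9$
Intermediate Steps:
$j = 246$
$\left(-5 + j\right) \left(- \frac{405}{377}\right) = \left(-5 + 246\right) \left(- \frac{405}{377}\right) = 241 \left(\left(-405\right) \frac{1}{377}\right) = 241 \left(- \frac{405}{377}\right) = - \frac{97605}{377}$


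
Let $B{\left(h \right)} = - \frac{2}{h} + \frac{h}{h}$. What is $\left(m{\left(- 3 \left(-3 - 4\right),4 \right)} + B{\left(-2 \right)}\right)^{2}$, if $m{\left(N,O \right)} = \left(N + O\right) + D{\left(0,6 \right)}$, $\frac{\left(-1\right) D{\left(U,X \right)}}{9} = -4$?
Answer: $3969$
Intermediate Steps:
$D{\left(U,X \right)} = 36$ ($D{\left(U,X \right)} = \left(-9\right) \left(-4\right) = 36$)
$B{\left(h \right)} = 1 - \frac{2}{h}$ ($B{\left(h \right)} = - \frac{2}{h} + 1 = 1 - \frac{2}{h}$)
$m{\left(N,O \right)} = 36 + N + O$ ($m{\left(N,O \right)} = \left(N + O\right) + 36 = 36 + N + O$)
$\left(m{\left(- 3 \left(-3 - 4\right),4 \right)} + B{\left(-2 \right)}\right)^{2} = \left(\left(36 - 3 \left(-3 - 4\right) + 4\right) + \frac{-2 - 2}{-2}\right)^{2} = \left(\left(36 - -21 + 4\right) - -2\right)^{2} = \left(\left(36 + 21 + 4\right) + 2\right)^{2} = \left(61 + 2\right)^{2} = 63^{2} = 3969$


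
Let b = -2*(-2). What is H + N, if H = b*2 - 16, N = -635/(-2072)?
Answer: -15941/2072 ≈ -7.6935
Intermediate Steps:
b = 4
N = 635/2072 (N = -635*(-1/2072) = 635/2072 ≈ 0.30647)
H = -8 (H = 4*2 - 16 = 8 - 16 = -8)
H + N = -8 + 635/2072 = -15941/2072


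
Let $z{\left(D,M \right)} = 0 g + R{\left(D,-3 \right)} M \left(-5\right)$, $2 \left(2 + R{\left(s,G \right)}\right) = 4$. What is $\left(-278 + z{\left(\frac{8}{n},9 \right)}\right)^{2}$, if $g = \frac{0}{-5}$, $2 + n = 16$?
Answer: $77284$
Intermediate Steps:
$n = 14$ ($n = -2 + 16 = 14$)
$R{\left(s,G \right)} = 0$ ($R{\left(s,G \right)} = -2 + \frac{1}{2} \cdot 4 = -2 + 2 = 0$)
$g = 0$ ($g = 0 \left(- \frac{1}{5}\right) = 0$)
$z{\left(D,M \right)} = 0$ ($z{\left(D,M \right)} = 0 \cdot 0 + 0 M \left(-5\right) = 0 + 0 \left(-5\right) = 0 + 0 = 0$)
$\left(-278 + z{\left(\frac{8}{n},9 \right)}\right)^{2} = \left(-278 + 0\right)^{2} = \left(-278\right)^{2} = 77284$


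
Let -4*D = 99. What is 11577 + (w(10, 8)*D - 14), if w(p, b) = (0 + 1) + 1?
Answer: 23027/2 ≈ 11514.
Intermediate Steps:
D = -99/4 (D = -¼*99 = -99/4 ≈ -24.750)
w(p, b) = 2 (w(p, b) = 1 + 1 = 2)
11577 + (w(10, 8)*D - 14) = 11577 + (2*(-99/4) - 14) = 11577 + (-99/2 - 14) = 11577 - 127/2 = 23027/2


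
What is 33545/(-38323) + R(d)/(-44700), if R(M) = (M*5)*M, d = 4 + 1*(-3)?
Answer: -299930623/342607620 ≈ -0.87543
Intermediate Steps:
d = 1 (d = 4 - 3 = 1)
R(M) = 5*M**2 (R(M) = (5*M)*M = 5*M**2)
33545/(-38323) + R(d)/(-44700) = 33545/(-38323) + (5*1**2)/(-44700) = 33545*(-1/38323) + (5*1)*(-1/44700) = -33545/38323 + 5*(-1/44700) = -33545/38323 - 1/8940 = -299930623/342607620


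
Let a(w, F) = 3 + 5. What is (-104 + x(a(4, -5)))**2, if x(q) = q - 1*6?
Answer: 10404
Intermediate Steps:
a(w, F) = 8
x(q) = -6 + q (x(q) = q - 6 = -6 + q)
(-104 + x(a(4, -5)))**2 = (-104 + (-6 + 8))**2 = (-104 + 2)**2 = (-102)**2 = 10404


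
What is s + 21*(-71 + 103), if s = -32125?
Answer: -31453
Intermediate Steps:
s + 21*(-71 + 103) = -32125 + 21*(-71 + 103) = -32125 + 21*32 = -32125 + 672 = -31453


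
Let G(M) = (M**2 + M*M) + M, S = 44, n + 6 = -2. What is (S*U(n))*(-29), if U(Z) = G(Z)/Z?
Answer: 19140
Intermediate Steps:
n = -8 (n = -6 - 2 = -8)
G(M) = M + 2*M**2 (G(M) = (M**2 + M**2) + M = 2*M**2 + M = M + 2*M**2)
U(Z) = 1 + 2*Z (U(Z) = (Z*(1 + 2*Z))/Z = 1 + 2*Z)
(S*U(n))*(-29) = (44*(1 + 2*(-8)))*(-29) = (44*(1 - 16))*(-29) = (44*(-15))*(-29) = -660*(-29) = 19140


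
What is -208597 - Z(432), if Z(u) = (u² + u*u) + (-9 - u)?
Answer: -581404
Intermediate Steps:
Z(u) = -9 - u + 2*u² (Z(u) = (u² + u²) + (-9 - u) = 2*u² + (-9 - u) = -9 - u + 2*u²)
-208597 - Z(432) = -208597 - (-9 - 1*432 + 2*432²) = -208597 - (-9 - 432 + 2*186624) = -208597 - (-9 - 432 + 373248) = -208597 - 1*372807 = -208597 - 372807 = -581404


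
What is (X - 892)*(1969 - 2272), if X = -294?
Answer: 359358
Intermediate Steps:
(X - 892)*(1969 - 2272) = (-294 - 892)*(1969 - 2272) = -1186*(-303) = 359358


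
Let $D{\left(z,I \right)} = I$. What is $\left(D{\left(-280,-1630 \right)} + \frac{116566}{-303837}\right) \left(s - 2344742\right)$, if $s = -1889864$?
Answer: $\frac{2097700483734856}{303837} \approx 6.904 \cdot 10^{9}$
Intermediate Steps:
$\left(D{\left(-280,-1630 \right)} + \frac{116566}{-303837}\right) \left(s - 2344742\right) = \left(-1630 + \frac{116566}{-303837}\right) \left(-1889864 - 2344742\right) = \left(-1630 + 116566 \left(- \frac{1}{303837}\right)\right) \left(-4234606\right) = \left(-1630 - \frac{116566}{303837}\right) \left(-4234606\right) = \left(- \frac{495370876}{303837}\right) \left(-4234606\right) = \frac{2097700483734856}{303837}$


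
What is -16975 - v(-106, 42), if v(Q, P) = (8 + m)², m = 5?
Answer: -17144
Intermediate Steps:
v(Q, P) = 169 (v(Q, P) = (8 + 5)² = 13² = 169)
-16975 - v(-106, 42) = -16975 - 1*169 = -16975 - 169 = -17144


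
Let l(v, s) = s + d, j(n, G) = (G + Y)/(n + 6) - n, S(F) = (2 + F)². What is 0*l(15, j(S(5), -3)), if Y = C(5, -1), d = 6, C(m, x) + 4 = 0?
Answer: 0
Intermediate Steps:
C(m, x) = -4 (C(m, x) = -4 + 0 = -4)
Y = -4
j(n, G) = -n + (-4 + G)/(6 + n) (j(n, G) = (G - 4)/(n + 6) - n = (-4 + G)/(6 + n) - n = -n + (-4 + G)/(6 + n))
l(v, s) = 6 + s (l(v, s) = s + 6 = 6 + s)
0*l(15, j(S(5), -3)) = 0*(6 + (-4 - 3 - ((2 + 5)²)² - 6*(2 + 5)²)/(6 + (2 + 5)²)) = 0*(6 + (-4 - 3 - (7²)² - 6*7²)/(6 + 7²)) = 0*(6 + (-4 - 3 - 1*49² - 6*49)/(6 + 49)) = 0*(6 + (-4 - 3 - 1*2401 - 294)/55) = 0*(6 + (-4 - 3 - 2401 - 294)/55) = 0*(6 + (1/55)*(-2702)) = 0*(6 - 2702/55) = 0*(-2372/55) = 0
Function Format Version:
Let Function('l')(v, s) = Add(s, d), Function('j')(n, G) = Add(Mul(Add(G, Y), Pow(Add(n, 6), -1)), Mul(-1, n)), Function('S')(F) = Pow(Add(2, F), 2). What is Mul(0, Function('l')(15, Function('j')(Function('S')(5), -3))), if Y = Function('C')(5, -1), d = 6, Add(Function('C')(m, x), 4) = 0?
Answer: 0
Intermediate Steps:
Function('C')(m, x) = -4 (Function('C')(m, x) = Add(-4, 0) = -4)
Y = -4
Function('j')(n, G) = Add(Mul(-1, n), Mul(Pow(Add(6, n), -1), Add(-4, G))) (Function('j')(n, G) = Add(Mul(Add(G, -4), Pow(Add(n, 6), -1)), Mul(-1, n)) = Add(Mul(Add(-4, G), Pow(Add(6, n), -1)), Mul(-1, n)) = Add(Mul(Pow(Add(6, n), -1), Add(-4, G)), Mul(-1, n)) = Add(Mul(-1, n), Mul(Pow(Add(6, n), -1), Add(-4, G))))
Function('l')(v, s) = Add(6, s) (Function('l')(v, s) = Add(s, 6) = Add(6, s))
Mul(0, Function('l')(15, Function('j')(Function('S')(5), -3))) = Mul(0, Add(6, Mul(Pow(Add(6, Pow(Add(2, 5), 2)), -1), Add(-4, -3, Mul(-1, Pow(Pow(Add(2, 5), 2), 2)), Mul(-6, Pow(Add(2, 5), 2)))))) = Mul(0, Add(6, Mul(Pow(Add(6, Pow(7, 2)), -1), Add(-4, -3, Mul(-1, Pow(Pow(7, 2), 2)), Mul(-6, Pow(7, 2)))))) = Mul(0, Add(6, Mul(Pow(Add(6, 49), -1), Add(-4, -3, Mul(-1, Pow(49, 2)), Mul(-6, 49))))) = Mul(0, Add(6, Mul(Pow(55, -1), Add(-4, -3, Mul(-1, 2401), -294)))) = Mul(0, Add(6, Mul(Rational(1, 55), Add(-4, -3, -2401, -294)))) = Mul(0, Add(6, Mul(Rational(1, 55), -2702))) = Mul(0, Add(6, Rational(-2702, 55))) = Mul(0, Rational(-2372, 55)) = 0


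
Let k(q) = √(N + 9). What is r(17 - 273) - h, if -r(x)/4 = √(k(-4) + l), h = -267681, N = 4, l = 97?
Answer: 267681 - 4*√(97 + √13) ≈ 2.6764e+5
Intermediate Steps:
k(q) = √13 (k(q) = √(4 + 9) = √13)
r(x) = -4*√(97 + √13) (r(x) = -4*√(√13 + 97) = -4*√(97 + √13))
r(17 - 273) - h = -4*√(97 + √13) - 1*(-267681) = -4*√(97 + √13) + 267681 = 267681 - 4*√(97 + √13)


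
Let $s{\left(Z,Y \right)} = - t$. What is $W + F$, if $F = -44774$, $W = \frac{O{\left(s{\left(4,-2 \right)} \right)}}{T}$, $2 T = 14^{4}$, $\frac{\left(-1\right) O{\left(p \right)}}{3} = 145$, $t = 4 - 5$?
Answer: $- \frac{860019427}{19208} \approx -44774.0$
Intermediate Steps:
$t = -1$ ($t = 4 - 5 = -1$)
$s{\left(Z,Y \right)} = 1$ ($s{\left(Z,Y \right)} = \left(-1\right) \left(-1\right) = 1$)
$O{\left(p \right)} = -435$ ($O{\left(p \right)} = \left(-3\right) 145 = -435$)
$T = 19208$ ($T = \frac{14^{4}}{2} = \frac{1}{2} \cdot 38416 = 19208$)
$W = - \frac{435}{19208} \approx -0.022647$
$W + F = - \frac{435}{19208} - 44774 = - \frac{860019427}{19208}$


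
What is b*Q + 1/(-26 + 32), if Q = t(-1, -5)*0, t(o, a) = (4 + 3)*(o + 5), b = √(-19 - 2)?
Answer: ⅙ ≈ 0.16667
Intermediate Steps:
b = I*√21 (b = √(-21) = I*√21 ≈ 4.5826*I)
t(o, a) = 35 + 7*o (t(o, a) = 7*(5 + o) = 35 + 7*o)
Q = 0 (Q = (35 + 7*(-1))*0 = (35 - 7)*0 = 28*0 = 0)
b*Q + 1/(-26 + 32) = (I*√21)*0 + 1/(-26 + 32) = 0 + 1/6 = 0 + ⅙ = ⅙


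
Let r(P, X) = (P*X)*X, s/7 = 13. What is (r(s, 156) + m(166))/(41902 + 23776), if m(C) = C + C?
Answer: 1107454/32839 ≈ 33.724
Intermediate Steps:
s = 91 (s = 7*13 = 91)
r(P, X) = P*X²
m(C) = 2*C
(r(s, 156) + m(166))/(41902 + 23776) = (91*156² + 2*166)/(41902 + 23776) = (91*24336 + 332)/65678 = (2214576 + 332)*(1/65678) = 2214908*(1/65678) = 1107454/32839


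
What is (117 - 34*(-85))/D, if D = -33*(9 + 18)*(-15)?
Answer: 3007/13365 ≈ 0.22499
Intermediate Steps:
D = 13365 (D = -33*27*(-15) = -891*(-15) = 13365)
(117 - 34*(-85))/D = (117 - 34*(-85))/13365 = (117 + 2890)*(1/13365) = 3007*(1/13365) = 3007/13365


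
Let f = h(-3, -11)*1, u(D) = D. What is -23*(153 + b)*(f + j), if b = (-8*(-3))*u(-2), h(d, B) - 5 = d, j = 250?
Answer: -608580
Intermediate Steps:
h(d, B) = 5 + d
b = -48 (b = -8*(-3)*(-2) = 24*(-2) = -48)
f = 2 (f = (5 - 3)*1 = 2*1 = 2)
-23*(153 + b)*(f + j) = -23*(153 - 48)*(2 + 250) = -2415*252 = -23*26460 = -608580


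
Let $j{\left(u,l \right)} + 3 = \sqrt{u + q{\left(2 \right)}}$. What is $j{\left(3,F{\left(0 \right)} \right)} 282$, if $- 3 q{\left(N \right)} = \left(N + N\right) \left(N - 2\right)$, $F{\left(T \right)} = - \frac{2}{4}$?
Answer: $-846 + 282 \sqrt{3} \approx -357.56$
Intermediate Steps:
$F{\left(T \right)} = - \frac{1}{2}$ ($F{\left(T \right)} = \left(-2\right) \frac{1}{4} = - \frac{1}{2}$)
$q{\left(N \right)} = - \frac{2 N \left(-2 + N\right)}{3}$ ($q{\left(N \right)} = - \frac{\left(N + N\right) \left(N - 2\right)}{3} = - \frac{2 N \left(-2 + N\right)}{3}$)
$j{\left(u,l \right)} = -3 + \sqrt{u}$ ($j{\left(u,l \right)} = -3 + \sqrt{u + \frac{2}{3} \cdot 2 \left(2 - 2\right)} = -3 + \sqrt{u + \frac{2}{3} \cdot 2 \cdot 0} = -3 + \sqrt{u + 0} = -3 + \sqrt{u}$)
$j{\left(3,F{\left(0 \right)} \right)} 282 = \left(-3 + \sqrt{3}\right) 282 = -846 + 282 \sqrt{3}$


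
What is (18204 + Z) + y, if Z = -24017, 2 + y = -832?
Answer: -6647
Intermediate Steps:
y = -834 (y = -2 - 832 = -834)
(18204 + Z) + y = (18204 - 24017) - 834 = -5813 - 834 = -6647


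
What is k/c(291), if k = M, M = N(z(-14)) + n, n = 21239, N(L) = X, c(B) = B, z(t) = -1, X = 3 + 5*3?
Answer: 21257/291 ≈ 73.048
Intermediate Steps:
X = 18 (X = 3 + 15 = 18)
N(L) = 18
M = 21257 (M = 18 + 21239 = 21257)
k = 21257
k/c(291) = 21257/291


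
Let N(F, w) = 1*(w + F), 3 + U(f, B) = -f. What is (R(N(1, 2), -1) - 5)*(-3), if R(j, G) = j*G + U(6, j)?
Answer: 51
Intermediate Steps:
U(f, B) = -3 - f
N(F, w) = F + w (N(F, w) = 1*(F + w) = F + w)
R(j, G) = -9 + G*j (R(j, G) = j*G + (-3 - 1*6) = G*j + (-3 - 6) = G*j - 9 = -9 + G*j)
(R(N(1, 2), -1) - 5)*(-3) = ((-9 - (1 + 2)) - 5)*(-3) = ((-9 - 1*3) - 5)*(-3) = ((-9 - 3) - 5)*(-3) = (-12 - 5)*(-3) = -17*(-3) = 51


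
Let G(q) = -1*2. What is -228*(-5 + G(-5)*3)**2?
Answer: -27588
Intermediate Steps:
G(q) = -2
-228*(-5 + G(-5)*3)**2 = -228*(-5 - 2*3)**2 = -228*(-5 - 6)**2 = -228*(-11)**2 = -228*121 = -27588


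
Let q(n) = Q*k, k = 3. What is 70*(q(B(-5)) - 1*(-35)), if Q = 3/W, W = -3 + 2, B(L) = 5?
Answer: 1820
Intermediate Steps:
W = -1
Q = -3 (Q = 3/(-1) = 3*(-1) = -3)
q(n) = -9 (q(n) = -3*3 = -9)
70*(q(B(-5)) - 1*(-35)) = 70*(-9 - 1*(-35)) = 70*(-9 + 35) = 70*26 = 1820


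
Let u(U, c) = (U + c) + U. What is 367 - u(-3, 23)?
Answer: 350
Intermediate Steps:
u(U, c) = c + 2*U
367 - u(-3, 23) = 367 - (23 + 2*(-3)) = 367 - (23 - 6) = 367 - 1*17 = 367 - 17 = 350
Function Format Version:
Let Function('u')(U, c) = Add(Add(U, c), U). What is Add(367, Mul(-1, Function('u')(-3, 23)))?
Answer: 350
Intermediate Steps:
Function('u')(U, c) = Add(c, Mul(2, U))
Add(367, Mul(-1, Function('u')(-3, 23))) = Add(367, Mul(-1, Add(23, Mul(2, -3)))) = Add(367, Mul(-1, Add(23, -6))) = Add(367, Mul(-1, 17)) = Add(367, -17) = 350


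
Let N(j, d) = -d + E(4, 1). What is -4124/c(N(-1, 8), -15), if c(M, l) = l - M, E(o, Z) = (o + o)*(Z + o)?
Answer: 4124/47 ≈ 87.745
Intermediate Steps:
E(o, Z) = 2*o*(Z + o) (E(o, Z) = (2*o)*(Z + o) = 2*o*(Z + o))
N(j, d) = 40 - d (N(j, d) = -d + 2*4*(1 + 4) = -d + 2*4*5 = -d + 40 = 40 - d)
-4124/c(N(-1, 8), -15) = -4124/(-15 - (40 - 1*8)) = -4124/(-15 - (40 - 8)) = -4124/(-15 - 1*32) = -4124/(-15 - 32) = -4124/(-47) = -4124*(-1/47) = 4124/47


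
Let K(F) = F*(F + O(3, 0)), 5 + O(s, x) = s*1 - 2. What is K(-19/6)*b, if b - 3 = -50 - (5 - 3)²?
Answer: -13889/12 ≈ -1157.4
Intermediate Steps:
O(s, x) = -7 + s (O(s, x) = -5 + (s*1 - 2) = -5 + (s - 2) = -5 + (-2 + s) = -7 + s)
K(F) = F*(-4 + F) (K(F) = F*(F + (-7 + 3)) = F*(F - 4) = F*(-4 + F))
b = -51 (b = 3 + (-50 - (5 - 3)²) = 3 + (-50 - 1*2²) = 3 + (-50 - 1*4) = 3 + (-50 - 4) = 3 - 54 = -51)
K(-19/6)*b = ((-19/6)*(-4 - 19/6))*(-51) = ((-19*⅙)*(-4 - 19*⅙))*(-51) = -19*(-4 - 19/6)/6*(-51) = -19/6*(-43/6)*(-51) = (817/36)*(-51) = -13889/12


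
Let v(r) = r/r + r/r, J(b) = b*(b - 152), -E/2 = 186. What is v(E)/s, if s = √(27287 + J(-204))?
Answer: 2*√2039/14273 ≈ 0.0063274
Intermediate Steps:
E = -372 (E = -2*186 = -372)
J(b) = b*(-152 + b)
v(r) = 2 (v(r) = 1 + 1 = 2)
s = 7*√2039 (s = √(27287 - 204*(-152 - 204)) = √(27287 - 204*(-356)) = √(27287 + 72624) = √99911 = 7*√2039 ≈ 316.09)
v(E)/s = 2/((7*√2039)) = 2*(√2039/14273) = 2*√2039/14273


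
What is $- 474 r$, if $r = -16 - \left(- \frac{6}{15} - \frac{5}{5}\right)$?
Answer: $\frac{34602}{5} \approx 6920.4$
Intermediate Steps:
$r = - \frac{73}{5}$ ($r = -16 - \left(\left(-6\right) \frac{1}{15} - 1\right) = -16 - \left(- \frac{2}{5} - 1\right) = -16 - - \frac{7}{5} = -16 + \frac{7}{5} = - \frac{73}{5} \approx -14.6$)
$- 474 r = \left(-474\right) \left(- \frac{73}{5}\right) = \frac{34602}{5}$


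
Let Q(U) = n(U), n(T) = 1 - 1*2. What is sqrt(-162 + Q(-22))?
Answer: I*sqrt(163) ≈ 12.767*I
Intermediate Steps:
n(T) = -1 (n(T) = 1 - 2 = -1)
Q(U) = -1
sqrt(-162 + Q(-22)) = sqrt(-162 - 1) = sqrt(-163) = I*sqrt(163)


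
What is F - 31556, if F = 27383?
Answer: -4173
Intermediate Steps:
F - 31556 = 27383 - 31556 = -4173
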